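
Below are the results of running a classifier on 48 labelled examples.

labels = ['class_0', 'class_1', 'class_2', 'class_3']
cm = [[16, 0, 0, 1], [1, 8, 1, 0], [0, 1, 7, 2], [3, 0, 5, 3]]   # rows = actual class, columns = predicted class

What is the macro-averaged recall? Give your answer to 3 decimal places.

0.678

Per-class recall (TP/(TP+FN)):
  class_0: TP=16, FN=0+0+1=1 → 16/17 = 0.9412
  class_1: TP=8, FN=1+1+0=2 → 8/10 = 0.8000
  class_2: TP=7, FN=0+1+2=3 → 7/10 = 0.7000
  class_3: TP=3, FN=3+0+5=8 → 3/11 = 0.2727
Macro-recall = mean = (0.9412 + 0.8000 + 0.7000 + 0.2727) / 4 = 0.678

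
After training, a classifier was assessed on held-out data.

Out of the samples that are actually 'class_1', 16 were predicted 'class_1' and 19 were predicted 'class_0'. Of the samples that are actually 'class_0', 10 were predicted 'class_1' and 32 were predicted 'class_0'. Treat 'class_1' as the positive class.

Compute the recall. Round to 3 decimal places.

0.457

Recall = TP/(TP+FN) = 16/(16+19) = 16/35 = 0.457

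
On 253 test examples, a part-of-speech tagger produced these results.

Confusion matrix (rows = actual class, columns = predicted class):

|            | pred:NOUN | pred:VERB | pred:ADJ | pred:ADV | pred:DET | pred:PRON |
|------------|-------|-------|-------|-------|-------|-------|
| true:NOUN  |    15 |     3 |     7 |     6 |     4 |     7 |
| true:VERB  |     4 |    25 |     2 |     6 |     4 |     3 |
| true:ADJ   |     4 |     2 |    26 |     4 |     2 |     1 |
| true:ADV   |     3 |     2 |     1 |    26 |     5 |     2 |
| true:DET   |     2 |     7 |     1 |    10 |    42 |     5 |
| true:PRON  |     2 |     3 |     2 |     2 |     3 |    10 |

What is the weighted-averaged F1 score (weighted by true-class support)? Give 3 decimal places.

Per-class F1 score (2·TP/(2·TP+FP+FN)):
  NOUN: TP=15, FP=4+4+3+2+2=15, FN=3+7+6+4+7=27 → 30/72 = 0.4167
  VERB: TP=25, FP=3+2+2+7+3=17, FN=4+2+6+4+3=19 → 50/86 = 0.5814
  ADJ: TP=26, FP=7+2+1+1+2=13, FN=4+2+4+2+1=13 → 52/78 = 0.6667
  ADV: TP=26, FP=6+6+4+10+2=28, FN=3+2+1+5+2=13 → 52/93 = 0.5591
  DET: TP=42, FP=4+4+2+5+3=18, FN=2+7+1+10+5=25 → 84/127 = 0.6614
  PRON: TP=10, FP=7+3+1+2+5=18, FN=2+3+2+2+3=12 → 20/50 = 0.4000
Weighted-F1 score = Σ (supportᵢ/N)·F1 scoreᵢ with N=253: (42/253)·0.4167 + (44/253)·0.5814 + (39/253)·0.6667 + (39/253)·0.5591 + (67/253)·0.6614 + (22/253)·0.4000 = 0.569

0.569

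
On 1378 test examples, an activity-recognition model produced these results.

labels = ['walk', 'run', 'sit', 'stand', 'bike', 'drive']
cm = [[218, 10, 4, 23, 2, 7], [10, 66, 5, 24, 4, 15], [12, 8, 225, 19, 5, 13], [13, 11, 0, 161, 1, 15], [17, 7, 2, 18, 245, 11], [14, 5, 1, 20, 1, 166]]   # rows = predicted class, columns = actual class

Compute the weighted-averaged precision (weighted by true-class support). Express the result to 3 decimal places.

Per-class precision (TP/(TP+FP)):
  walk: TP=218, FP=10+4+23+2+7=46 → 218/264 = 0.8258
  run: TP=66, FP=10+5+24+4+15=58 → 66/124 = 0.5323
  sit: TP=225, FP=12+8+19+5+13=57 → 225/282 = 0.7979
  stand: TP=161, FP=13+11+0+1+15=40 → 161/201 = 0.8010
  bike: TP=245, FP=17+7+2+18+11=55 → 245/300 = 0.8167
  drive: TP=166, FP=14+5+1+20+1=41 → 166/207 = 0.8019
Weighted-precision = Σ (supportᵢ/N)·precisionᵢ with N=1378: (284/1378)·0.8258 + (107/1378)·0.5323 + (237/1378)·0.7979 + (265/1378)·0.8010 + (258/1378)·0.8167 + (227/1378)·0.8019 = 0.788

0.788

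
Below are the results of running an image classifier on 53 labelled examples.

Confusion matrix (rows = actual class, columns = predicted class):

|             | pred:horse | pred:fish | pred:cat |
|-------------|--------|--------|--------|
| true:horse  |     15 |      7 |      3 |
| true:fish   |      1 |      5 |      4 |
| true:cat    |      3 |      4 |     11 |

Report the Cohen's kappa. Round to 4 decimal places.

Observed agreement pₒ = trace/N = 31/53 = 0.58491
Expected agreement pₑ = Σ (rowᵢ·colᵢ)/N² = (25·19 + 10·16 + 18·18)/53² = 0.34140
κ = (pₒ − pₑ)/(1 − pₑ) = (0.58491 − 0.34140)/(1 − 0.34140) = 0.3697

0.3697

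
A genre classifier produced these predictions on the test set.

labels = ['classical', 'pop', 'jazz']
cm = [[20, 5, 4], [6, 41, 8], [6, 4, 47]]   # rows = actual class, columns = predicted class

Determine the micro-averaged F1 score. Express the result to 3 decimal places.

Micro-averaging pools counts across classes: ΣTP=108, ΣFP=33, ΣFN=33.
Micro-F1 score = 2·TP/(2·TP+FP+FN) on pooled counts = 0.766 (equals overall accuracy in single-label multiclass).

0.766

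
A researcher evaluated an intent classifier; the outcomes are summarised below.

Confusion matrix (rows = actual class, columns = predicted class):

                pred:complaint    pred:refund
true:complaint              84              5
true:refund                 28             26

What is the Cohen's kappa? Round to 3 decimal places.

Observed agreement pₒ = trace/N = 110/143 = 0.7692
Expected agreement pₑ = Σ (rowᵢ·colᵢ)/N² = (89·112 + 54·31)/143² = 0.5693
κ = (pₒ − pₑ)/(1 − pₑ) = (0.7692 − 0.5693)/(1 − 0.5693) = 0.464

0.464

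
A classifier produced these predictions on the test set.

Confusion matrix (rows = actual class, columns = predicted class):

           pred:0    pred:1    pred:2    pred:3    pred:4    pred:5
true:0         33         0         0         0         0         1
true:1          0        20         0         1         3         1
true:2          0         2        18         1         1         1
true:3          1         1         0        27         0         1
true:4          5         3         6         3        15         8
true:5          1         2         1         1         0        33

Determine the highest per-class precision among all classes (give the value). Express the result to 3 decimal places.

0.825

Per-class precision (TP/(TP+FP)):
  0: TP=33, FP=0+0+1+5+1=7 → 33/40 = 0.8250
  1: TP=20, FP=0+2+1+3+2=8 → 20/28 = 0.7143
  2: TP=18, FP=0+0+0+6+1=7 → 18/25 = 0.7200
  3: TP=27, FP=0+1+1+3+1=6 → 27/33 = 0.8182
  4: TP=15, FP=0+3+1+0+0=4 → 15/19 = 0.7895
  5: TP=33, FP=1+1+1+1+8=12 → 33/45 = 0.7333
Highest is class '0' with precision = 0.825.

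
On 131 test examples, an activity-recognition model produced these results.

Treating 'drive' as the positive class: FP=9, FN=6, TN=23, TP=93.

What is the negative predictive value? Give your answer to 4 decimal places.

0.7931

NPV = TN/(TN+FN) = 23/(23+6) = 0.7931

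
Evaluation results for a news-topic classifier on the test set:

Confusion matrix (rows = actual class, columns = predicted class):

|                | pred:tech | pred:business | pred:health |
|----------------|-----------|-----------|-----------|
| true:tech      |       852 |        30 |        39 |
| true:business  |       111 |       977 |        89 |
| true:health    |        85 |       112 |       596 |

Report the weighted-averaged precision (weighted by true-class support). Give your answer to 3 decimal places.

Per-class precision (TP/(TP+FP)):
  tech: TP=852, FP=111+85=196 → 852/1048 = 0.8130
  business: TP=977, FP=30+112=142 → 977/1119 = 0.8731
  health: TP=596, FP=39+89=128 → 596/724 = 0.8232
Weighted-precision = Σ (supportᵢ/N)·precisionᵢ with N=2891: (921/2891)·0.8130 + (1177/2891)·0.8731 + (793/2891)·0.8232 = 0.840

0.840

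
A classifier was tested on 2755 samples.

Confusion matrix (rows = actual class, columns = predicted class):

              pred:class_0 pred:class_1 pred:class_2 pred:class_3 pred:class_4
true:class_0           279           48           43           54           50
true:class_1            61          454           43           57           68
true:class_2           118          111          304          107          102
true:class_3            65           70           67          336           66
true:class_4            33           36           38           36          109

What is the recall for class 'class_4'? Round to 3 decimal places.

0.433

recall = TP/(TP+FN).
class_4: TP=109, FN=33+36+38+36=143 → 109/252 = 0.4325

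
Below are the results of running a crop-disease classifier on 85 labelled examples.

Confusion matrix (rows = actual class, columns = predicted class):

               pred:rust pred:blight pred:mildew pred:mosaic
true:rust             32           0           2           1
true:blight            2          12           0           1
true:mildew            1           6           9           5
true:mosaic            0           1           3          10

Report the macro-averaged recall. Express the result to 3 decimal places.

Per-class recall (TP/(TP+FN)):
  rust: TP=32, FN=0+2+1=3 → 32/35 = 0.9143
  blight: TP=12, FN=2+0+1=3 → 12/15 = 0.8000
  mildew: TP=9, FN=1+6+5=12 → 9/21 = 0.4286
  mosaic: TP=10, FN=0+1+3=4 → 10/14 = 0.7143
Macro-recall = mean = (0.9143 + 0.8000 + 0.4286 + 0.7143) / 4 = 0.714

0.714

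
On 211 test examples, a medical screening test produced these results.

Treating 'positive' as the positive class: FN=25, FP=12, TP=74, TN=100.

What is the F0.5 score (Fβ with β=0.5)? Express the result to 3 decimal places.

0.835

Fβ = (1+β²)·TP / ((1+β²)·TP + β²·FN + FP), with β²=1/4
= 1.25·74 / (1.25·74 + 0.25·25 + 12) = 0.835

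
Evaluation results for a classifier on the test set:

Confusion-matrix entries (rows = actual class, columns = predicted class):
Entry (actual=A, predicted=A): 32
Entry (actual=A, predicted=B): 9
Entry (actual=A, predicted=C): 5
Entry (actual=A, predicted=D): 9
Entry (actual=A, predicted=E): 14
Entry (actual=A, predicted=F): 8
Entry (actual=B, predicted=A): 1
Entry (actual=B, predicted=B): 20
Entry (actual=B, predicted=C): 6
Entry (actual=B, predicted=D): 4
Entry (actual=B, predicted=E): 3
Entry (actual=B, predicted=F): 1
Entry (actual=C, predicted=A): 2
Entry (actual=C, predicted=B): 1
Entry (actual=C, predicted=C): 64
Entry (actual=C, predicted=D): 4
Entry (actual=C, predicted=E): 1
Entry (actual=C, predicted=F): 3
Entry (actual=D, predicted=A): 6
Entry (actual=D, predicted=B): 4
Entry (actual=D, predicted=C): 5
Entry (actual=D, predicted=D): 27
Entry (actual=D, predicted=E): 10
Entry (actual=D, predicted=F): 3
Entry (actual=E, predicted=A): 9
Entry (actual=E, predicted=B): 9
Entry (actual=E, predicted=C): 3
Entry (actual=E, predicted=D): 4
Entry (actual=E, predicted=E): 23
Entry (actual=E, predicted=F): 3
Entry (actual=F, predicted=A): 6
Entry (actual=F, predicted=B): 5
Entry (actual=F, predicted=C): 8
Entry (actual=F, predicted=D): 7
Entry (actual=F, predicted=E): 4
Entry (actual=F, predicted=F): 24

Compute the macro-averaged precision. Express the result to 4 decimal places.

0.5287

Per-class precision (TP/(TP+FP)):
  A: TP=32, FP=1+2+6+9+6=24 → 32/56 = 0.57143
  B: TP=20, FP=9+1+4+9+5=28 → 20/48 = 0.41667
  C: TP=64, FP=5+6+5+3+8=27 → 64/91 = 0.70330
  D: TP=27, FP=9+4+4+4+7=28 → 27/55 = 0.49091
  E: TP=23, FP=14+3+1+10+4=32 → 23/55 = 0.41818
  F: TP=24, FP=8+1+3+3+3=18 → 24/42 = 0.57143
Macro-precision = mean = (0.57143 + 0.41667 + 0.70330 + 0.49091 + 0.41818 + 0.57143) / 6 = 0.5287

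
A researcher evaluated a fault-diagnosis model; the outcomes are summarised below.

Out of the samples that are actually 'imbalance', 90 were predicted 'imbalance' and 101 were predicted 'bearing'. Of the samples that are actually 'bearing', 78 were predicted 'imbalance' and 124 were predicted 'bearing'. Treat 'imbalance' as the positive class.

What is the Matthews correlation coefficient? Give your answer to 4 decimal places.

0.0859

MCC = (TP·TN − FP·FN) / √((TP+FP)(TP+FN)(TN+FP)(TN+FN))
Numerator = 90·124 − 78·101 = 3282
Denominator = √(168·191·202·225) = √1458399600 = 38188.9984
MCC = 3282 / 38188.9984 = 0.0859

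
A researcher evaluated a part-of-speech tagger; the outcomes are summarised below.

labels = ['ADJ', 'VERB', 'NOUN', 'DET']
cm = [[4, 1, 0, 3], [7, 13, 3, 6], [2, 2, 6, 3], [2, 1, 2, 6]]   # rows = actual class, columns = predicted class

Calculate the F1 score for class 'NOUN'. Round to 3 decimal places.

0.500

F1 score = 2·TP/(2·TP+FP+FN).
NOUN: TP=6, FP=0+3+2=5, FN=2+2+3=7 → 12/24 = 0.5000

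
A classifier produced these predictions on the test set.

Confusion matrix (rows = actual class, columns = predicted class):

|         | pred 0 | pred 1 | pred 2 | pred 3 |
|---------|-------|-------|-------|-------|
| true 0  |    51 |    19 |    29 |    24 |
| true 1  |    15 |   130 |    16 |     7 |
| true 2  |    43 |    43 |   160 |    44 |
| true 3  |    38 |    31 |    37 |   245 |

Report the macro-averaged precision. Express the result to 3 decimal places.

0.589

Per-class precision (TP/(TP+FP)):
  0: TP=51, FP=15+43+38=96 → 51/147 = 0.3469
  1: TP=130, FP=19+43+31=93 → 130/223 = 0.5830
  2: TP=160, FP=29+16+37=82 → 160/242 = 0.6612
  3: TP=245, FP=24+7+44=75 → 245/320 = 0.7656
Macro-precision = mean = (0.3469 + 0.5830 + 0.6612 + 0.7656) / 4 = 0.589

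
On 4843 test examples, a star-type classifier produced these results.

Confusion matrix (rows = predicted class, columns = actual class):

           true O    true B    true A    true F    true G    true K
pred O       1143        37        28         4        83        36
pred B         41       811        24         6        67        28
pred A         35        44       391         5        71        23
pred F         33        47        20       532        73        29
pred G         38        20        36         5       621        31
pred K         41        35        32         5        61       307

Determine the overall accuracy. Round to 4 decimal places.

Accuracy = trace / total = (1143+811+391+532+621+307=3805) / 4843 = 3805/4843 = 0.7857

0.7857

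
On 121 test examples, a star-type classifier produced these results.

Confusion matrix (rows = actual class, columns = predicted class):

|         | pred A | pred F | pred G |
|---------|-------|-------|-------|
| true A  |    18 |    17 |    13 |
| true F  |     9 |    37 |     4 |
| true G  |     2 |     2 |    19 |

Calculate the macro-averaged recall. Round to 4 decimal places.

0.6470

Per-class recall (TP/(TP+FN)):
  A: TP=18, FN=17+13=30 → 18/48 = 0.37500
  F: TP=37, FN=9+4=13 → 37/50 = 0.74000
  G: TP=19, FN=2+2=4 → 19/23 = 0.82609
Macro-recall = mean = (0.37500 + 0.74000 + 0.82609) / 3 = 0.6470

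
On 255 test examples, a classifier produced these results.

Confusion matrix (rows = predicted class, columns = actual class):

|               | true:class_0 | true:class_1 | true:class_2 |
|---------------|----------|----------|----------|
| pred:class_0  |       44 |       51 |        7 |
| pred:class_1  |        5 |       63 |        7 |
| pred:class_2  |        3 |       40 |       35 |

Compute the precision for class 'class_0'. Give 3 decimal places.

Take TP from the diagonal, FP from the rest of the 'class_0' prediction marginal, FN from the rest of the 'class_0' actual marginal.
precision = TP/(TP+FP).
class_0: TP=44, FP=51+7=58 → 44/102 = 0.4314

0.431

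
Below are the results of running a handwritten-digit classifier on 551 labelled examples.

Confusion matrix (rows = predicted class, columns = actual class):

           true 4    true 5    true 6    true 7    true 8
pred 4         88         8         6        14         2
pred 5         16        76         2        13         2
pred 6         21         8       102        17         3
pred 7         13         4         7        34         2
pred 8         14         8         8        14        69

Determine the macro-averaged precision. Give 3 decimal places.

0.659

Per-class precision (TP/(TP+FP)):
  4: TP=88, FP=8+6+14+2=30 → 88/118 = 0.7458
  5: TP=76, FP=16+2+13+2=33 → 76/109 = 0.6972
  6: TP=102, FP=21+8+17+3=49 → 102/151 = 0.6755
  7: TP=34, FP=13+4+7+2=26 → 34/60 = 0.5667
  8: TP=69, FP=14+8+8+14=44 → 69/113 = 0.6106
Macro-precision = mean = (0.7458 + 0.6972 + 0.6755 + 0.5667 + 0.6106) / 5 = 0.659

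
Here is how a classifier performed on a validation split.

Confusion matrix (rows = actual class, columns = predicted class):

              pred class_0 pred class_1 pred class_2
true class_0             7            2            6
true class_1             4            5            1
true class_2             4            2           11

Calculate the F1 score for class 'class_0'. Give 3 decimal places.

Treat 'class_0' as positive and all other classes as negative.
F1 score = 2·TP/(2·TP+FP+FN).
class_0: TP=7, FP=4+4=8, FN=2+6=8 → 14/30 = 0.4667

0.467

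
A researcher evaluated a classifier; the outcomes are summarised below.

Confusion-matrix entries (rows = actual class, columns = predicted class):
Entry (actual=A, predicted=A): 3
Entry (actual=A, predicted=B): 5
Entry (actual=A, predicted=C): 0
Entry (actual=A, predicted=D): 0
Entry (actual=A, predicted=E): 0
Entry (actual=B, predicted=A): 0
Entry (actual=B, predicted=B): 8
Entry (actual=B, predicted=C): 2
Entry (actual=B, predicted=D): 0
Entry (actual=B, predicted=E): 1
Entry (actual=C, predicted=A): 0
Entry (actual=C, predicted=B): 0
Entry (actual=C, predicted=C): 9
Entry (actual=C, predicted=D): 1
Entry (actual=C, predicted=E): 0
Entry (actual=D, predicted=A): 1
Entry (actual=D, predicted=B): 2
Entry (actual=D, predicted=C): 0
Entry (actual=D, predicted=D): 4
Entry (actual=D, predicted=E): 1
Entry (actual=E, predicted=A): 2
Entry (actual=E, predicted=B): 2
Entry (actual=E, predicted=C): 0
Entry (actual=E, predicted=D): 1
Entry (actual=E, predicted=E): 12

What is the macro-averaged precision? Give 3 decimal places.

0.663

Per-class precision (TP/(TP+FP)):
  A: TP=3, FP=0+0+1+2=3 → 3/6 = 0.5000
  B: TP=8, FP=5+0+2+2=9 → 8/17 = 0.4706
  C: TP=9, FP=0+2+0+0=2 → 9/11 = 0.8182
  D: TP=4, FP=0+0+1+1=2 → 4/6 = 0.6667
  E: TP=12, FP=0+1+0+1=2 → 12/14 = 0.8571
Macro-precision = mean = (0.5000 + 0.4706 + 0.8182 + 0.6667 + 0.8571) / 5 = 0.663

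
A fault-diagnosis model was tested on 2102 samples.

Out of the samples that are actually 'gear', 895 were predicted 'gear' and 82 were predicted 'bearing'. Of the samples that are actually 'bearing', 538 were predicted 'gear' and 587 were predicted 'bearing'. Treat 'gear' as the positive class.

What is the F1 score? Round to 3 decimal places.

Precision = TP/(TP+FP) = 895/1433 = 0.6246
Recall = TP/(TP+FN) = 895/977 = 0.9161
F1 = 2·TP/(2·TP+FP+FN) = 1790/2410 = 0.743

0.743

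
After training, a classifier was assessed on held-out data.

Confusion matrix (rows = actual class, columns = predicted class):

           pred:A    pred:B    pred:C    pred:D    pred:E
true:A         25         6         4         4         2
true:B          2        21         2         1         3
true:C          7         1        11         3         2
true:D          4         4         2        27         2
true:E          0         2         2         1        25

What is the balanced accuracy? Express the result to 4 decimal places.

0.6636

Balanced accuracy = mean of per-class recall.
  A: recall = 25/41 = 0.60976
  B: recall = 21/29 = 0.72414
  C: recall = 11/24 = 0.45833
  D: recall = 27/39 = 0.69231
  E: recall = 25/30 = 0.83333
Mean = (0.60976 + 0.72414 + 0.45833 + 0.69231 + 0.83333) / 5 = 0.6636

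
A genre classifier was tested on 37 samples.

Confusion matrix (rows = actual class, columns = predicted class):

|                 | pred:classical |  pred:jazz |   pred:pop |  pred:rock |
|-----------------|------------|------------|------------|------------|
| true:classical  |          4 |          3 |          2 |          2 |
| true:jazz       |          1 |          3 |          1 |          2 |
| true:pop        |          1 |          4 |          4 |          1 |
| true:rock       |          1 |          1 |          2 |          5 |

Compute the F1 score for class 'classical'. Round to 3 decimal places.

Take TP from the diagonal, FP from the rest of the 'classical' prediction marginal, FN from the rest of the 'classical' actual marginal.
F1 score = 2·TP/(2·TP+FP+FN).
classical: TP=4, FP=1+1+1=3, FN=3+2+2=7 → 8/18 = 0.4444

0.444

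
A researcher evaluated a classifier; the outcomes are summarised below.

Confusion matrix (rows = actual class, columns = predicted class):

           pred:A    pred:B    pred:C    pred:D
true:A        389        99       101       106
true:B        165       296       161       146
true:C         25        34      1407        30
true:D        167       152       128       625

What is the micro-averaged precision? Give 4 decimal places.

Micro-averaging pools counts across classes: ΣTP=2717, ΣFP=1314, ΣFN=1314.
Micro-precision = TP/(TP+FP) on pooled counts = 0.6740 (equals overall accuracy in single-label multiclass).

0.6740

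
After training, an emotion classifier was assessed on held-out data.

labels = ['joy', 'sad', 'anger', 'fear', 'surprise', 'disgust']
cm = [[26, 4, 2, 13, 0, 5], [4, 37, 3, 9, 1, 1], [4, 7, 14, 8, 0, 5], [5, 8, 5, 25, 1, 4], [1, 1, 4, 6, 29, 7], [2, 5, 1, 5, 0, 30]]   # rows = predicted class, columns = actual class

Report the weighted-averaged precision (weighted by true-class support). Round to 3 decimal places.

Per-class precision (TP/(TP+FP)):
  joy: TP=26, FP=4+2+13+0+5=24 → 26/50 = 0.5200
  sad: TP=37, FP=4+3+9+1+1=18 → 37/55 = 0.6727
  anger: TP=14, FP=4+7+8+0+5=24 → 14/38 = 0.3684
  fear: TP=25, FP=5+8+5+1+4=23 → 25/48 = 0.5208
  surprise: TP=29, FP=1+1+4+6+7=19 → 29/48 = 0.6042
  disgust: TP=30, FP=2+5+1+5+0=13 → 30/43 = 0.6977
Weighted-precision = Σ (supportᵢ/N)·precisionᵢ with N=282: (42/282)·0.5200 + (62/282)·0.6727 + (29/282)·0.3684 + (66/282)·0.5208 + (31/282)·0.6042 + (52/282)·0.6977 = 0.580

0.580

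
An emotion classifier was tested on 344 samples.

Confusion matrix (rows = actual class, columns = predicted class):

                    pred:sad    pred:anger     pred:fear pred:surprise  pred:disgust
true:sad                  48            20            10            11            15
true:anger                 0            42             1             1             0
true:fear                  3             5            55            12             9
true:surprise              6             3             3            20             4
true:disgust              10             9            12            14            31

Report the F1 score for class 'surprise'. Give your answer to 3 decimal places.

0.426

Take TP from the diagonal, FP from the rest of the 'surprise' prediction marginal, FN from the rest of the 'surprise' actual marginal.
F1 score = 2·TP/(2·TP+FP+FN).
surprise: TP=20, FP=11+1+12+14=38, FN=6+3+3+4=16 → 40/94 = 0.4255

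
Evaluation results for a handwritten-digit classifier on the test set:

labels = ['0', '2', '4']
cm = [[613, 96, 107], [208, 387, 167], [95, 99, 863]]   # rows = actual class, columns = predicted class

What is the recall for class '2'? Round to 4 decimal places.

Treat '2' as positive and all other classes as negative.
recall = TP/(TP+FN).
2: TP=387, FN=208+167=375 → 387/762 = 0.50787

0.5079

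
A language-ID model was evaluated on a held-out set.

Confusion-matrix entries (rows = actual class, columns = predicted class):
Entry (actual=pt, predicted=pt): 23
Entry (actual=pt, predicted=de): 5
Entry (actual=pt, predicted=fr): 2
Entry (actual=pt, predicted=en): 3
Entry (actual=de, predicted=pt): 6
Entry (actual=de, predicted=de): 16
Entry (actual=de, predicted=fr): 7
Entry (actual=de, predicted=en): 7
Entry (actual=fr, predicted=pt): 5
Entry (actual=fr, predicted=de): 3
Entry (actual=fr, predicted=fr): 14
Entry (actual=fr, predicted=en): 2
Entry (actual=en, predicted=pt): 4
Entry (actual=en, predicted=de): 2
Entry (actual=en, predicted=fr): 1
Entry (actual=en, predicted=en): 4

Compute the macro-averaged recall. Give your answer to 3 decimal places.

Per-class recall (TP/(TP+FN)):
  pt: TP=23, FN=5+2+3=10 → 23/33 = 0.6970
  de: TP=16, FN=6+7+7=20 → 16/36 = 0.4444
  fr: TP=14, FN=5+3+2=10 → 14/24 = 0.5833
  en: TP=4, FN=4+2+1=7 → 4/11 = 0.3636
Macro-recall = mean = (0.6970 + 0.4444 + 0.5833 + 0.3636) / 4 = 0.522

0.522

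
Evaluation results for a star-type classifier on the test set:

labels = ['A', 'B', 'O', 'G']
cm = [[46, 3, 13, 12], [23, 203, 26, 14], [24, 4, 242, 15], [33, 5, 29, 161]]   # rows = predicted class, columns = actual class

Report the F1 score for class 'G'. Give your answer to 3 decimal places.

0.749

Take TP from the diagonal, FP from the rest of the 'G' prediction marginal, FN from the rest of the 'G' actual marginal.
F1 score = 2·TP/(2·TP+FP+FN).
G: TP=161, FP=33+5+29=67, FN=12+14+15=41 → 322/430 = 0.7488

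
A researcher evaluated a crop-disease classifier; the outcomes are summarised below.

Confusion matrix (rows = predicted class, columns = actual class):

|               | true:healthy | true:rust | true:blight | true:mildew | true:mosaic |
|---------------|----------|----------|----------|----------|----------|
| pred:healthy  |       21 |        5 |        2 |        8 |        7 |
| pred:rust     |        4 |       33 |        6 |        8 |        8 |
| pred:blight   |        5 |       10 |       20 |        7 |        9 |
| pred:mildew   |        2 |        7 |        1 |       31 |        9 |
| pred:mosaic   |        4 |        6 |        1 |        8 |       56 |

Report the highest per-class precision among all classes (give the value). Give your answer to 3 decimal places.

Per-class precision (TP/(TP+FP)):
  healthy: TP=21, FP=5+2+8+7=22 → 21/43 = 0.4884
  rust: TP=33, FP=4+6+8+8=26 → 33/59 = 0.5593
  blight: TP=20, FP=5+10+7+9=31 → 20/51 = 0.3922
  mildew: TP=31, FP=2+7+1+9=19 → 31/50 = 0.6200
  mosaic: TP=56, FP=4+6+1+8=19 → 56/75 = 0.7467
Highest is class 'mosaic' with precision = 0.747.

0.747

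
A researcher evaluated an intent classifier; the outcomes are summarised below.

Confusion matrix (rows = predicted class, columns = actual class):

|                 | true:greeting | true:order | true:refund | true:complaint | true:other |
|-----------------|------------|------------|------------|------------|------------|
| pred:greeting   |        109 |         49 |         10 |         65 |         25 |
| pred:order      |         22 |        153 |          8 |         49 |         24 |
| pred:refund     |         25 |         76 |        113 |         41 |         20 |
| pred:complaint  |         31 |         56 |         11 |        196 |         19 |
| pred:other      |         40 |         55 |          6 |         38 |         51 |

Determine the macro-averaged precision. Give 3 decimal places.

0.465

Per-class precision (TP/(TP+FP)):
  greeting: TP=109, FP=49+10+65+25=149 → 109/258 = 0.4225
  order: TP=153, FP=22+8+49+24=103 → 153/256 = 0.5977
  refund: TP=113, FP=25+76+41+20=162 → 113/275 = 0.4109
  complaint: TP=196, FP=31+56+11+19=117 → 196/313 = 0.6262
  other: TP=51, FP=40+55+6+38=139 → 51/190 = 0.2684
Macro-precision = mean = (0.4225 + 0.5977 + 0.4109 + 0.6262 + 0.2684) / 5 = 0.465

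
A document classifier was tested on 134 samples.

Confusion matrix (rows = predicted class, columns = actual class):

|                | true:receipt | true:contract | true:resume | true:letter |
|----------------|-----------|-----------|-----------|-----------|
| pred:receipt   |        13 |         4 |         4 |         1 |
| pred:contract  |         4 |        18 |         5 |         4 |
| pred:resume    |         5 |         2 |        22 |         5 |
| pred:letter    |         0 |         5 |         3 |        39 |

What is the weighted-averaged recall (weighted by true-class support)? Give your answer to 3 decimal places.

Per-class recall (TP/(TP+FN)):
  receipt: TP=13, FN=4+5+0=9 → 13/22 = 0.5909
  contract: TP=18, FN=4+2+5=11 → 18/29 = 0.6207
  resume: TP=22, FN=4+5+3=12 → 22/34 = 0.6471
  letter: TP=39, FN=1+4+5=10 → 39/49 = 0.7959
Weighted-recall = Σ (supportᵢ/N)·recallᵢ with N=134: (22/134)·0.5909 + (29/134)·0.6207 + (34/134)·0.6471 + (49/134)·0.7959 = 0.687

0.687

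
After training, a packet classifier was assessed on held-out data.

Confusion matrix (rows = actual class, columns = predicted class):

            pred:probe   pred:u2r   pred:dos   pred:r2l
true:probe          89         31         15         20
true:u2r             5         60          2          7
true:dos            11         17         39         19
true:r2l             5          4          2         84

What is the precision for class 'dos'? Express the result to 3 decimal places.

0.672

Take TP from the diagonal, FP from the rest of the 'dos' prediction marginal, FN from the rest of the 'dos' actual marginal.
precision = TP/(TP+FP).
dos: TP=39, FP=15+2+2=19 → 39/58 = 0.6724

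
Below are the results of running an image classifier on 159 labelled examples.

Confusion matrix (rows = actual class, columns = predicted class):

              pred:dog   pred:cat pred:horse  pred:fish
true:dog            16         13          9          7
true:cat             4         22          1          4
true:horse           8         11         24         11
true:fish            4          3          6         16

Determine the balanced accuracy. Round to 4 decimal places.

0.5154

Balanced accuracy = mean of per-class recall.
  dog: recall = 16/45 = 0.35556
  cat: recall = 22/31 = 0.70968
  horse: recall = 24/54 = 0.44444
  fish: recall = 16/29 = 0.55172
Mean = (0.35556 + 0.70968 + 0.44444 + 0.55172) / 4 = 0.5154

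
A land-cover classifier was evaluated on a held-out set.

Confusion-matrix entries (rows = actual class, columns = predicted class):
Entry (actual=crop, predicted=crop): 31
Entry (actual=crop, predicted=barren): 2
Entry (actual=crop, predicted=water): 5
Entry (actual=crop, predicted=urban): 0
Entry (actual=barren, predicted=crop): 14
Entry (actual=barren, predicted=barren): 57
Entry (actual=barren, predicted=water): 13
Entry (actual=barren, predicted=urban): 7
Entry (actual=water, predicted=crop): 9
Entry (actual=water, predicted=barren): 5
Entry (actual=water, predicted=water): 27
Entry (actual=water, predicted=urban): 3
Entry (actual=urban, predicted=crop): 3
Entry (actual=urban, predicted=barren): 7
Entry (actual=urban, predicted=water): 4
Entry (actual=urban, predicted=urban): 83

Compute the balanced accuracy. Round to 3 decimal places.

0.728

Balanced accuracy = mean of per-class recall.
  crop: recall = 31/38 = 0.8158
  barren: recall = 57/91 = 0.6264
  water: recall = 27/44 = 0.6136
  urban: recall = 83/97 = 0.8557
Mean = (0.8158 + 0.6264 + 0.6136 + 0.8557) / 4 = 0.728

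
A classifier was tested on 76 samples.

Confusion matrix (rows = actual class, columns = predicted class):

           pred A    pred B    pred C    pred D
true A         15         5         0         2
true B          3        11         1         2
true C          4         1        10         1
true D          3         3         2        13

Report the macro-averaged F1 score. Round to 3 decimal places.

0.647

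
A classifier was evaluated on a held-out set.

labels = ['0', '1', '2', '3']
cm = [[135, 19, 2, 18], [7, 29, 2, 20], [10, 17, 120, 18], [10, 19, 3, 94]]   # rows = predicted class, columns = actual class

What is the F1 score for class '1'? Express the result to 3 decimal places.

0.408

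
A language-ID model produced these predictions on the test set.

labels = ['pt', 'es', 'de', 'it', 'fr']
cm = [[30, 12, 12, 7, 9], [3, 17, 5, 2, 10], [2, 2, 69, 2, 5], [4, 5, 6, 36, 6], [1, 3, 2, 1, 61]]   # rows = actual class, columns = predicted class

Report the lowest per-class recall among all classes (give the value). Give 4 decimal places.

0.4286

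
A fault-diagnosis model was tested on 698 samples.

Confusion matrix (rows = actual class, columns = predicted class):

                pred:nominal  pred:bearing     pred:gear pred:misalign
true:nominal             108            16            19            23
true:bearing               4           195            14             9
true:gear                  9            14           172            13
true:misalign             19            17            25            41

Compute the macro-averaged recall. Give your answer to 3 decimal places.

Per-class recall (TP/(TP+FN)):
  nominal: TP=108, FN=16+19+23=58 → 108/166 = 0.6506
  bearing: TP=195, FN=4+14+9=27 → 195/222 = 0.8784
  gear: TP=172, FN=9+14+13=36 → 172/208 = 0.8269
  misalign: TP=41, FN=19+17+25=61 → 41/102 = 0.4020
Macro-recall = mean = (0.6506 + 0.8784 + 0.8269 + 0.4020) / 4 = 0.689

0.689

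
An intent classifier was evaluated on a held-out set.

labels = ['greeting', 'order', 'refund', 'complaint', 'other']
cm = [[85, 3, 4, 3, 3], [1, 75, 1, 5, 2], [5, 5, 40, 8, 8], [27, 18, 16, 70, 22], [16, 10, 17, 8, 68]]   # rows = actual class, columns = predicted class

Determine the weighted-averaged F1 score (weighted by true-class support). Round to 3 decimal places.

0.640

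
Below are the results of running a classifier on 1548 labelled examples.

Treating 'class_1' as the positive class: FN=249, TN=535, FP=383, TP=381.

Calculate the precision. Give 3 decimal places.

Precision = TP/(TP+FP) = 381/(381+383) = 381/764 = 0.499

0.499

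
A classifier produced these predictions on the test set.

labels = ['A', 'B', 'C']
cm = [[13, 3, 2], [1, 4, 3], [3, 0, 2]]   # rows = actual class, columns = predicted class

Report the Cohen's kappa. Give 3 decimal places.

Observed agreement pₒ = trace/N = 19/31 = 0.6129
Expected agreement pₑ = Σ (rowᵢ·colᵢ)/N² = (18·17 + 8·7 + 5·7)/31² = 0.4131
κ = (pₒ − pₑ)/(1 − pₑ) = (0.6129 − 0.4131)/(1 − 0.4131) = 0.340

0.340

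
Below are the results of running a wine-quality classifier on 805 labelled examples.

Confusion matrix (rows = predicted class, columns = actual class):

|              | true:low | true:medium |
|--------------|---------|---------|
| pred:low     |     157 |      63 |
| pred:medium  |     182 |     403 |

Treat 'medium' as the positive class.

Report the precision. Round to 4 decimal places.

0.6889

Precision = TP/(TP+FP) = 403/(403+182) = 403/585 = 0.6889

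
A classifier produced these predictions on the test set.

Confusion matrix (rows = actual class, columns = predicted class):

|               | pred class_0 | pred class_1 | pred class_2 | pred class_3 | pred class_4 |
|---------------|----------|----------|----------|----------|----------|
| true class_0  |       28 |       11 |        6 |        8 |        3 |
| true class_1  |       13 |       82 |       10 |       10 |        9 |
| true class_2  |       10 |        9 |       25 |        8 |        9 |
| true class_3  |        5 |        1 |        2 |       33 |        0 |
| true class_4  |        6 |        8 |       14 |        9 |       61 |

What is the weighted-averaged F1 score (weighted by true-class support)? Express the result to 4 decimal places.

Per-class F1 score (2·TP/(2·TP+FP+FN)):
  class_0: TP=28, FP=13+10+5+6=34, FN=11+6+8+3=28 → 56/118 = 0.47458
  class_1: TP=82, FP=11+9+1+8=29, FN=13+10+10+9=42 → 164/235 = 0.69787
  class_2: TP=25, FP=6+10+2+14=32, FN=10+9+8+9=36 → 50/118 = 0.42373
  class_3: TP=33, FP=8+10+8+9=35, FN=5+1+2+0=8 → 66/109 = 0.60550
  class_4: TP=61, FP=3+9+9+0=21, FN=6+8+14+9=37 → 122/180 = 0.67778
Weighted-F1 score = Σ (supportᵢ/N)·F1 scoreᵢ with N=380: (56/380)·0.47458 + (124/380)·0.69787 + (61/380)·0.42373 + (41/380)·0.60550 + (98/380)·0.67778 = 0.6058

0.6058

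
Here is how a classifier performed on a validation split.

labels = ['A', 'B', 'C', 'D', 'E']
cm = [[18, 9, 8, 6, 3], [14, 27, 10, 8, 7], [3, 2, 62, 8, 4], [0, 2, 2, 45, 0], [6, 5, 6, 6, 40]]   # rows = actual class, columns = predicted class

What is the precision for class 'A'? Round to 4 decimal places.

precision = TP/(TP+FP).
A: TP=18, FP=14+3+0+6=23 → 18/41 = 0.43902

0.4390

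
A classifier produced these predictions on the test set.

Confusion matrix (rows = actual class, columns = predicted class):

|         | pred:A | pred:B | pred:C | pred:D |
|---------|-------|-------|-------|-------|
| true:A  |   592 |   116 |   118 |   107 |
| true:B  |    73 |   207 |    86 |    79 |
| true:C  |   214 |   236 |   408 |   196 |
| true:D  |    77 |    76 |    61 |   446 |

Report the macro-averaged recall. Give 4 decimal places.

0.5406

Per-class recall (TP/(TP+FN)):
  A: TP=592, FN=116+118+107=341 → 592/933 = 0.63451
  B: TP=207, FN=73+86+79=238 → 207/445 = 0.46517
  C: TP=408, FN=214+236+196=646 → 408/1054 = 0.38710
  D: TP=446, FN=77+76+61=214 → 446/660 = 0.67576
Macro-recall = mean = (0.63451 + 0.46517 + 0.38710 + 0.67576) / 4 = 0.5406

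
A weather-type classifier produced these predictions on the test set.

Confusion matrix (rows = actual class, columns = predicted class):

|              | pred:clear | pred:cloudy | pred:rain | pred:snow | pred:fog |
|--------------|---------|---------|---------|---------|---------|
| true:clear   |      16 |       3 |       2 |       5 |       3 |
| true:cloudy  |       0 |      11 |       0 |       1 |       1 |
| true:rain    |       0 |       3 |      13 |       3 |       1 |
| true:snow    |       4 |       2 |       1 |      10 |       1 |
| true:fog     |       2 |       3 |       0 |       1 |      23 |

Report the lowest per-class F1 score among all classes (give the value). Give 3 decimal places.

0.526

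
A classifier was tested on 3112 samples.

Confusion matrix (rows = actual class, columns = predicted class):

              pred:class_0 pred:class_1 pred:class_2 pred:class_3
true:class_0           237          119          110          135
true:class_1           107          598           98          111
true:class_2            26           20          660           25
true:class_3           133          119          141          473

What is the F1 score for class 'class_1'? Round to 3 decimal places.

0.676

F1 score = 2·TP/(2·TP+FP+FN).
class_1: TP=598, FP=119+20+119=258, FN=107+98+111=316 → 1196/1770 = 0.6757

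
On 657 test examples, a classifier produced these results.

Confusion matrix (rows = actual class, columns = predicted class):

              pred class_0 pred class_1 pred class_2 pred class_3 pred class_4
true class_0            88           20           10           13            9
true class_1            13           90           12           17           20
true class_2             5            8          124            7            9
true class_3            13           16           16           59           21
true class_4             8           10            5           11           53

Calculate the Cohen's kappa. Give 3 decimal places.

Observed agreement pₒ = trace/N = 414/657 = 0.6301
Expected agreement pₑ = Σ (rowᵢ·colᵢ)/N² = (140·127 + 152·144 + 153·167 + 125·107 + 87·112)/657² = 0.2047
κ = (pₒ − pₑ)/(1 − pₑ) = (0.6301 − 0.2047)/(1 − 0.2047) = 0.535

0.535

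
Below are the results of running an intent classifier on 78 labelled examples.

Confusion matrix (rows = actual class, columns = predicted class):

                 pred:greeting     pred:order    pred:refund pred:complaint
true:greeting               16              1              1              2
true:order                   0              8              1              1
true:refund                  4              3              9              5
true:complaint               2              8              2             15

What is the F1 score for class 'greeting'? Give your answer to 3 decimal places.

F1 score = 2·TP/(2·TP+FP+FN).
greeting: TP=16, FP=0+4+2=6, FN=1+1+2=4 → 32/42 = 0.7619

0.762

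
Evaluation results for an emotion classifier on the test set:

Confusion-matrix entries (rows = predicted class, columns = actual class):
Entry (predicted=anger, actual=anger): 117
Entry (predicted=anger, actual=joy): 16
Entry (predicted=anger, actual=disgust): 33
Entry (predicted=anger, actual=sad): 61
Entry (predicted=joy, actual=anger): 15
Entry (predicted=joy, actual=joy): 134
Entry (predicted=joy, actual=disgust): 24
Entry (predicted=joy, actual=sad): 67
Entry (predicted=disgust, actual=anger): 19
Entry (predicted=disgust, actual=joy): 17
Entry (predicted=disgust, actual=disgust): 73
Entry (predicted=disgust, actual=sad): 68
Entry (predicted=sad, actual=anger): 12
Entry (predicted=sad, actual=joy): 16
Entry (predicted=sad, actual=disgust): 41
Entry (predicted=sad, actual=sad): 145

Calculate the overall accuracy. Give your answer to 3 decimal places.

0.547

Accuracy = trace / total = (117+134+73+145=469) / 858 = 469/858 = 0.547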